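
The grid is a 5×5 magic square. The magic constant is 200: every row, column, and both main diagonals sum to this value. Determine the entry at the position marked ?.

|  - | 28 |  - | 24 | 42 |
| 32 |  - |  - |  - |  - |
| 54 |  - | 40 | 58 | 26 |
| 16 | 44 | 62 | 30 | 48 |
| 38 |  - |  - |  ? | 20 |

Row 3: 54 + 40 + 58 + 26 + ? = 200, so (3,2) = 22.
Column 1 needs 200; the known cells sum to 140, so (1,1) = 60.
From column 5, 200 − (42 + 26 + 48 + 20) gives (2,5) = 64.
The remaining cell in main diagonal is (2,2) = 200 − 150 = 50.
Anti-diagonal needs 200; the known cells sum to 164, so (2,4) = 36.
Using row 1: 60 + 28 + 24 + 42 + ? → (1,3) = 200 − 154 = 46.
Row 2: 32 + 50 + 36 + 64 + ? = 200, so (2,3) = 18.
Column 2: 28 + 50 + 22 + 44 + ? = 200, so (5,2) = 56.
Column 3 must total 200; the given cells sum to 166, so (5,3) = 34.
Column 4 must total 200; the given cells sum to 148, so (5,4) = 52.

52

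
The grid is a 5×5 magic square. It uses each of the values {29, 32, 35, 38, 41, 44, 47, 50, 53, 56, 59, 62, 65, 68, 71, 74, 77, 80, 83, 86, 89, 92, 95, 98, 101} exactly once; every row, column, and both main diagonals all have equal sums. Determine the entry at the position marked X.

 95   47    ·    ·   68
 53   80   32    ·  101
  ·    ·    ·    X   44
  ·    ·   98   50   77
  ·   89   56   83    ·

The 25 entries sum to 1625, so each line sums to 1625/5 = 325.
Using row 2: 53 + 80 + 32 + 101 + ? → (2,4) = 325 − 266 = 59.
Using column 5: 68 + 101 + 44 + 77 + ? → (5,5) = 325 − 290 = 35.
Main diagonal: 95 + 80 + 50 + 35 + ? = 325, so (3,3) = 65.
Row 5 needs 325; the known cells sum to 263, so (5,1) = 62.
Column 3: 32 + 65 + 98 + 56 + ? = 325, so (1,3) = 74.
Using anti-diagonal: 68 + 59 + 65 + 62 + ? → (4,2) = 325 − 254 = 71.
From row 1, 325 − (95 + 47 + 74 + 68) gives (1,4) = 41.
Using row 4: 71 + 98 + 50 + 77 + ? → (4,1) = 325 − 296 = 29.
Using column 1: 95 + 53 + 29 + 62 + ? → (3,1) = 325 − 239 = 86.
Using column 2: 47 + 80 + 71 + 89 + ? → (3,2) = 325 − 287 = 38.
Column 4: 41 + 59 + 50 + 83 + ? = 325, so (3,4) = 92.

92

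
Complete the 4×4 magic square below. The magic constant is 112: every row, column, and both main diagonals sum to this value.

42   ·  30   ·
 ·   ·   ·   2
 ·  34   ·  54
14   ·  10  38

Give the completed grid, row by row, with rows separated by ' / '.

42 22 30 18 / 58 6 46 2 / -2 34 26 54 / 14 50 10 38

Using row 4: 14 + 10 + 38 + ? → (4,2) = 112 − 62 = 50.
Column 4 must total 112; the given cells sum to 94, so (1,4) = 18.
From anti-diagonal, 112 − (18 + 34 + 14) gives (2,3) = 46.
Row 1: 42 + 30 + 18 + ? = 112, so (1,2) = 22.
The remaining cell in column 2 is (2,2) = 112 − 106 = 6.
Column 3 needs 112; the known cells sum to 86, so (3,3) = 26.
The remaining cell in row 2 is (2,1) = 112 − 54 = 58.
Row 3 must total 112; the given cells sum to 114, so (3,1) = -2.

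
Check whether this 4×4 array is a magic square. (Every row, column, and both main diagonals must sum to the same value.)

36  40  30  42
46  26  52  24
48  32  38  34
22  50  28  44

No — column 2 sums to 148 but main diagonal sums to 144.

Row 1: 36 + 40 + 30 + 42 = 148.
Row 2: 46 + 26 + 52 + 24 = 148.
Row 3: 48 + 32 + 38 + 34 = 152.
Row 4: 22 + 50 + 28 + 44 = 144.
Column 1: 36 + 46 + 48 + 22 = 152.
Column 2: 40 + 26 + 32 + 50 = 148.
Column 3: 30 + 52 + 38 + 28 = 148.
Column 4: 42 + 24 + 34 + 44 = 144.
Main diagonal: 36 + 26 + 38 + 44 = 144.
Anti-diagonal: 42 + 52 + 32 + 22 = 148.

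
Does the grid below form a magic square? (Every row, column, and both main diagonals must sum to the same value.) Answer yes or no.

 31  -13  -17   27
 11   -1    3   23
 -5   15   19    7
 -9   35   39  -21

No — column 1 sums to 28 but anti-diagonal sums to 36.

Row 1: 31 + (-13) + (-17) + 27 = 28.
Row 2: 11 + (-1) + 3 + 23 = 36.
Row 3: -5 + 15 + 19 + 7 = 36.
Row 4: -9 + 35 + 39 + (-21) = 44.
Column 1: 31 + 11 + (-5) + (-9) = 28.
Column 2: -13 + (-1) + 15 + 35 = 36.
Column 3: -17 + 3 + 19 + 39 = 44.
Column 4: 27 + 23 + 7 + (-21) = 36.
Main diagonal: 31 + (-1) + 19 + (-21) = 28.
Anti-diagonal: 27 + 3 + 15 + (-9) = 36.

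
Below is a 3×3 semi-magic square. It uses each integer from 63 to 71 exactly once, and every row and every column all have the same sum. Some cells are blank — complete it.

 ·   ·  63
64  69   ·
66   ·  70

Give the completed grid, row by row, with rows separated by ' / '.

The entries are 63 through 71, which sum to 603, so each line sums to 603/3 = 201.
The remaining cell in row 2 is (2,3) = 201 − 133 = 68.
From row 3, 201 − (66 + 70) gives (3,2) = 65.
From column 1, 201 − (64 + 66) gives (1,1) = 71.
Column 2: 69 + 65 + ? = 201, so (1,2) = 67.

71 67 63 / 64 69 68 / 66 65 70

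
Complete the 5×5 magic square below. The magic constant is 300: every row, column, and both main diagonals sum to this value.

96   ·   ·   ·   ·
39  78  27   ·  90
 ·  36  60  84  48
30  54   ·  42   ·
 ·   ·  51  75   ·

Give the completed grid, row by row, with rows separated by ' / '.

96 45 69 33 57 / 39 78 27 66 90 / 72 36 60 84 48 / 30 54 93 42 81 / 63 87 51 75 24

Using row 2: 39 + 78 + 27 + 90 + ? → (2,4) = 300 − 234 = 66.
Row 3 needs 300; the known cells sum to 228, so (3,1) = 72.
The remaining cell in column 1 is (5,1) = 300 − 237 = 63.
Column 4 must total 300; the given cells sum to 267, so (1,4) = 33.
The remaining cell in main diagonal is (5,5) = 300 − 276 = 24.
The remaining cell in anti-diagonal is (1,5) = 300 − 243 = 57.
The remaining cell in row 5 is (5,2) = 300 − 213 = 87.
Column 2: 78 + 36 + 54 + 87 + ? = 300, so (1,2) = 45.
Using column 5: 57 + 90 + 48 + 24 + ? → (4,5) = 300 − 219 = 81.
From row 1, 300 − (96 + 45 + 33 + 57) gives (1,3) = 69.
Row 4 needs 300; the known cells sum to 207, so (4,3) = 93.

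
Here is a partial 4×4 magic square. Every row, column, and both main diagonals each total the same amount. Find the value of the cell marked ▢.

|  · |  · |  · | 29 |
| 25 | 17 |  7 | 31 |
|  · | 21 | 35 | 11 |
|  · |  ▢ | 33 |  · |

Row 2 is complete and sums to 80; that is the magic constant.
Using row 3: 21 + 35 + 11 + ? → (3,1) = 80 − 67 = 13.
Column 3 must total 80; the given cells sum to 75, so (1,3) = 5.
The remaining cell in column 4 is (4,4) = 80 − 71 = 9.
Using main diagonal: 17 + 35 + 9 + ? → (1,1) = 80 − 61 = 19.
From anti-diagonal, 80 − (29 + 7 + 21) gives (4,1) = 23.
From row 1, 80 − (19 + 5 + 29) gives (1,2) = 27.
Row 4: 23 + 33 + 9 + ? = 80, so (4,2) = 15.

15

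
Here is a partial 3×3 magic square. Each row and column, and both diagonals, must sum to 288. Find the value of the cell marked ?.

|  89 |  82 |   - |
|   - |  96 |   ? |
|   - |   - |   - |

From row 1, 288 − (89 + 82) gives (1,3) = 117.
Column 2 must total 288; the given cells sum to 178, so (3,2) = 110.
Main diagonal needs 288; the known cells sum to 185, so (3,3) = 103.
From anti-diagonal, 288 − (117 + 96) gives (3,1) = 75.
Column 1 needs 288; the known cells sum to 164, so (2,1) = 124.
From column 3, 288 − (117 + 103) gives (2,3) = 68.

68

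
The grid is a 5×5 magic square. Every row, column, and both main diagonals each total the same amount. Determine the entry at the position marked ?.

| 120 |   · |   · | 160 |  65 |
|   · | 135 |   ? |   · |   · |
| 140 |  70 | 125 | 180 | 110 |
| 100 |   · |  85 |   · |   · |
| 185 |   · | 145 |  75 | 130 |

165

Row 3 is complete and sums to 625; that is the magic constant.
The remaining cell in row 5 is (5,2) = 625 − 535 = 90.
The remaining cell in column 1 is (2,1) = 625 − 545 = 80.
Using main diagonal: 120 + 135 + 125 + 130 + ? → (4,4) = 625 − 510 = 115.
The remaining cell in column 4 is (2,4) = 625 − 530 = 95.
Anti-diagonal must total 625; the given cells sum to 470, so (4,2) = 155.
Row 4 must total 625; the given cells sum to 455, so (4,5) = 170.
Column 2 must total 625; the given cells sum to 450, so (1,2) = 175.
From column 5, 625 − (65 + 110 + 170 + 130) gives (2,5) = 150.
Row 1: 120 + 175 + 160 + 65 + ? = 625, so (1,3) = 105.
Using row 2: 80 + 135 + 95 + 150 + ? → (2,3) = 625 − 460 = 165.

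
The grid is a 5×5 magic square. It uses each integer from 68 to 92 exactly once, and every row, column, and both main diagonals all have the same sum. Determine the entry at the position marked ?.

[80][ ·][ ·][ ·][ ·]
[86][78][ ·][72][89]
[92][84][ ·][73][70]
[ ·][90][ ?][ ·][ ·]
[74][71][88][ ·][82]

The entries are 68 through 92, which sum to 2000, so each line sums to 2000/5 = 400.
Row 2 needs 400; the known cells sum to 325, so (2,3) = 75.
From row 3, 400 − (92 + 84 + 73 + 70) gives (3,3) = 81.
Using row 5: 74 + 71 + 88 + 82 + ? → (5,4) = 400 − 315 = 85.
Using column 1: 80 + 86 + 92 + 74 + ? → (4,1) = 400 − 332 = 68.
Column 2 needs 400; the known cells sum to 323, so (1,2) = 77.
The remaining cell in main diagonal is (4,4) = 400 − 321 = 79.
Anti-diagonal needs 400; the known cells sum to 317, so (1,5) = 83.
The remaining cell in column 4 is (1,4) = 400 − 309 = 91.
From column 5, 400 − (83 + 89 + 70 + 82) gives (4,5) = 76.
Using row 1: 80 + 77 + 91 + 83 + ? → (1,3) = 400 − 331 = 69.
Row 4 needs 400; the known cells sum to 313, so (4,3) = 87.

87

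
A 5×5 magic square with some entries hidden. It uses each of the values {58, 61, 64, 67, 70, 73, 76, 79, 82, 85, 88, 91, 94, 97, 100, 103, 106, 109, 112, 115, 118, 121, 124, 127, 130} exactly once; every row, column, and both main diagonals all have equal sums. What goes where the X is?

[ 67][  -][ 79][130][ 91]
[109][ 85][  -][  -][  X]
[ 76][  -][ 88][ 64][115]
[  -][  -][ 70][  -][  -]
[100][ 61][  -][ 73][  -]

58

The 25 entries sum to 2350, so each line sums to 2350/5 = 470.
Row 1 needs 470; the known cells sum to 367, so (1,2) = 103.
The remaining cell in row 3 is (3,2) = 470 − 343 = 127.
From column 1, 470 − (67 + 109 + 76 + 100) gives (4,1) = 118.
Using column 2: 103 + 85 + 127 + 61 + ? → (4,2) = 470 − 376 = 94.
The remaining cell in anti-diagonal is (2,4) = 470 − 373 = 97.
Column 4 must total 470; the given cells sum to 364, so (4,4) = 106.
The remaining cell in main diagonal is (5,5) = 470 − 346 = 124.
Using row 4: 118 + 94 + 70 + 106 + ? → (4,5) = 470 − 388 = 82.
Row 5: 100 + 61 + 73 + 124 + ? = 470, so (5,3) = 112.
Column 3: 79 + 88 + 70 + 112 + ? = 470, so (2,3) = 121.
Column 5 must total 470; the given cells sum to 412, so (2,5) = 58.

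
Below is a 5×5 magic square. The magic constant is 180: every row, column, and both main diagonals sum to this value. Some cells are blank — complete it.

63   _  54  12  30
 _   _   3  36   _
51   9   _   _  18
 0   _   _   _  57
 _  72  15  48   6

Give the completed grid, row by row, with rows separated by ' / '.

From row 1, 180 − (63 + 54 + 12 + 30) gives (1,2) = 21.
Row 5 must total 180; the given cells sum to 141, so (5,1) = 39.
Using column 1: 63 + 51 + 0 + 39 + ? → (2,1) = 180 − 153 = 27.
Column 5 needs 180; the known cells sum to 111, so (2,5) = 69.
Row 2 needs 180; the known cells sum to 135, so (2,2) = 45.
Column 2 needs 180; the known cells sum to 147, so (4,2) = 33.
The remaining cell in anti-diagonal is (3,3) = 180 − 138 = 42.
Using row 3: 51 + 9 + 42 + 18 + ? → (3,4) = 180 − 120 = 60.
The remaining cell in column 3 is (4,3) = 180 − 114 = 66.
Column 4 needs 180; the known cells sum to 156, so (4,4) = 24.

63 21 54 12 30 / 27 45 3 36 69 / 51 9 42 60 18 / 0 33 66 24 57 / 39 72 15 48 6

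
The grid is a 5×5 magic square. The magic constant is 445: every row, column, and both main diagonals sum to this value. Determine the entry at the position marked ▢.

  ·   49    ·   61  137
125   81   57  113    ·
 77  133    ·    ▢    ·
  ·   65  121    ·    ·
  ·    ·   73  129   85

45

Row 2 must total 445; the given cells sum to 376, so (2,5) = 69.
Column 2 must total 445; the given cells sum to 328, so (5,2) = 117.
Row 5 needs 445; the known cells sum to 404, so (5,1) = 41.
Anti-diagonal must total 445; the given cells sum to 356, so (3,3) = 89.
Column 3 needs 445; the known cells sum to 340, so (1,3) = 105.
Row 1 must total 445; the given cells sum to 352, so (1,1) = 93.
Column 1 needs 445; the known cells sum to 336, so (4,1) = 109.
Using main diagonal: 93 + 81 + 89 + 85 + ? → (4,4) = 445 − 348 = 97.
Row 4 needs 445; the known cells sum to 392, so (4,5) = 53.
The remaining cell in column 4 is (3,4) = 445 − 400 = 45.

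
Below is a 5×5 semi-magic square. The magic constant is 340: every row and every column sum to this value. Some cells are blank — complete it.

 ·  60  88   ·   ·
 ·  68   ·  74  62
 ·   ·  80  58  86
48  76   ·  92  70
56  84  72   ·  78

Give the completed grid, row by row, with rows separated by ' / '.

From row 4, 340 − (48 + 76 + 92 + 70) gives (4,3) = 54.
Row 5: 56 + 84 + 72 + 78 + ? = 340, so (5,4) = 50.
From column 2, 340 − (60 + 68 + 76 + 84) gives (3,2) = 52.
From column 3, 340 − (88 + 80 + 54 + 72) gives (2,3) = 46.
Column 4 must total 340; the given cells sum to 274, so (1,4) = 66.
Using column 5: 62 + 86 + 70 + 78 + ? → (1,5) = 340 − 296 = 44.
Using row 1: 60 + 88 + 66 + 44 + ? → (1,1) = 340 − 258 = 82.
Row 2 needs 340; the known cells sum to 250, so (2,1) = 90.
Using row 3: 52 + 80 + 58 + 86 + ? → (3,1) = 340 − 276 = 64.

82 60 88 66 44 / 90 68 46 74 62 / 64 52 80 58 86 / 48 76 54 92 70 / 56 84 72 50 78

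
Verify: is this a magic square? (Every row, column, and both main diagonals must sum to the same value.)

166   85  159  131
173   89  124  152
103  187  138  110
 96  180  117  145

No — column 2 sums to 541 but column 1 sums to 538.

Row 1: 166 + 85 + 159 + 131 = 541.
Row 2: 173 + 89 + 124 + 152 = 538.
Row 3: 103 + 187 + 138 + 110 = 538.
Row 4: 96 + 180 + 117 + 145 = 538.
Column 1: 166 + 173 + 103 + 96 = 538.
Column 2: 85 + 89 + 187 + 180 = 541.
Column 3: 159 + 124 + 138 + 117 = 538.
Column 4: 131 + 152 + 110 + 145 = 538.
Main diagonal: 166 + 89 + 138 + 145 = 538.
Anti-diagonal: 131 + 124 + 187 + 96 = 538.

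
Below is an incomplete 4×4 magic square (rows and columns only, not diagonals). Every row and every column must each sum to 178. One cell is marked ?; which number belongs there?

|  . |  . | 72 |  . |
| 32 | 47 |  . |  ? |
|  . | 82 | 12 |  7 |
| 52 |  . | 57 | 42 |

62

From row 3, 178 − (82 + 12 + 7) gives (3,1) = 77.
From row 4, 178 − (52 + 57 + 42) gives (4,2) = 27.
Column 1 needs 178; the known cells sum to 161, so (1,1) = 17.
From column 2, 178 − (47 + 82 + 27) gives (1,2) = 22.
From column 3, 178 − (72 + 12 + 57) gives (2,3) = 37.
Row 1 must total 178; the given cells sum to 111, so (1,4) = 67.
Row 2 must total 178; the given cells sum to 116, so (2,4) = 62.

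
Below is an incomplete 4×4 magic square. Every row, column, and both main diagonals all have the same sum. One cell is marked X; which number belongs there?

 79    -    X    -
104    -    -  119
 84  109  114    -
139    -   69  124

129

Column 1 is complete and sums to 406; that is the magic constant.
The remaining cell in row 3 is (3,4) = 406 − 307 = 99.
The remaining cell in row 4 is (4,2) = 406 − 332 = 74.
From column 4, 406 − (119 + 99 + 124) gives (1,4) = 64.
Main diagonal needs 406; the known cells sum to 317, so (2,2) = 89.
Anti-diagonal must total 406; the given cells sum to 312, so (2,3) = 94.
Column 2: 89 + 109 + 74 + ? = 406, so (1,2) = 134.
Column 3: 94 + 114 + 69 + ? = 406, so (1,3) = 129.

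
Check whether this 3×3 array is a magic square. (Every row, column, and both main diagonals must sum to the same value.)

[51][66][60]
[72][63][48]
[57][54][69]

No — main diagonal sums to 183 but column 1 sums to 180.

Row 1: 51 + 66 + 60 = 177.
Row 2: 72 + 63 + 48 = 183.
Row 3: 57 + 54 + 69 = 180.
Column 1: 51 + 72 + 57 = 180.
Column 2: 66 + 63 + 54 = 183.
Column 3: 60 + 48 + 69 = 177.
Main diagonal: 51 + 63 + 69 = 183.
Anti-diagonal: 60 + 63 + 57 = 180.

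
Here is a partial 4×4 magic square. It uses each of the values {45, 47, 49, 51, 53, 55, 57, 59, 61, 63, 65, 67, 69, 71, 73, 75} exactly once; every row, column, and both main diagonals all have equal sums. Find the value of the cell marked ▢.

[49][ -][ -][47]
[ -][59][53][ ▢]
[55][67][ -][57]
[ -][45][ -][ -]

65

The 16 entries sum to 960, so each line sums to 960/4 = 240.
The remaining cell in row 3 is (3,3) = 240 − 179 = 61.
Column 2: 59 + 67 + 45 + ? = 240, so (1,2) = 69.
Main diagonal needs 240; the known cells sum to 169, so (4,4) = 71.
Anti-diagonal: 47 + 53 + 67 + ? = 240, so (4,1) = 73.
From row 1, 240 − (49 + 69 + 47) gives (1,3) = 75.
Row 4 needs 240; the known cells sum to 189, so (4,3) = 51.
Using column 1: 49 + 55 + 73 + ? → (2,1) = 240 − 177 = 63.
Column 4: 47 + 57 + 71 + ? = 240, so (2,4) = 65.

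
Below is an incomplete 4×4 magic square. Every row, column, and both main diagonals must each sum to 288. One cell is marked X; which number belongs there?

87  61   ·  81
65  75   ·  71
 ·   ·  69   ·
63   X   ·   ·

Row 1 must total 288; the given cells sum to 229, so (1,3) = 59.
Row 2 must total 288; the given cells sum to 211, so (2,3) = 77.
The remaining cell in column 1 is (3,1) = 288 − 215 = 73.
The remaining cell in column 3 is (4,3) = 288 − 205 = 83.
Main diagonal: 87 + 75 + 69 + ? = 288, so (4,4) = 57.
Anti-diagonal must total 288; the given cells sum to 221, so (3,2) = 67.
Using row 3: 73 + 67 + 69 + ? → (3,4) = 288 − 209 = 79.
From row 4, 288 − (63 + 83 + 57) gives (4,2) = 85.

85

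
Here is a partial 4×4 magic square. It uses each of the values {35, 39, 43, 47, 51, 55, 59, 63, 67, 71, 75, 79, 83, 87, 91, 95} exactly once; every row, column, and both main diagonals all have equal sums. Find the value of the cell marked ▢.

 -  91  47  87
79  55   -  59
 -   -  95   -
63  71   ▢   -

51

The 16 entries sum to 1040, so each line sums to 1040/4 = 260.
Row 1: 91 + 47 + 87 + ? = 260, so (1,1) = 35.
From row 2, 260 − (79 + 55 + 59) gives (2,3) = 67.
From column 1, 260 − (35 + 79 + 63) gives (3,1) = 83.
The remaining cell in column 2 is (3,2) = 260 − 217 = 43.
Column 3 needs 260; the known cells sum to 209, so (4,3) = 51.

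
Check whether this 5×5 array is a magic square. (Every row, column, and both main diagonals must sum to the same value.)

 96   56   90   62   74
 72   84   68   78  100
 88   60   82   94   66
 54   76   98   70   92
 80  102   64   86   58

Row 1: 96 + 56 + 90 + 62 + 74 = 378.
Row 2: 72 + 84 + 68 + 78 + 100 = 402.
Row 3: 88 + 60 + 82 + 94 + 66 = 390.
Row 4: 54 + 76 + 98 + 70 + 92 = 390.
Row 5: 80 + 102 + 64 + 86 + 58 = 390.
Column 1: 96 + 72 + 88 + 54 + 80 = 390.
Column 2: 56 + 84 + 60 + 76 + 102 = 378.
Column 3: 90 + 68 + 82 + 98 + 64 = 402.
Column 4: 62 + 78 + 94 + 70 + 86 = 390.
Column 5: 74 + 100 + 66 + 92 + 58 = 390.
Main diagonal: 96 + 84 + 82 + 70 + 58 = 390.
Anti-diagonal: 74 + 78 + 82 + 76 + 80 = 390.

No — row 3 sums to 390 but row 1 sums to 378.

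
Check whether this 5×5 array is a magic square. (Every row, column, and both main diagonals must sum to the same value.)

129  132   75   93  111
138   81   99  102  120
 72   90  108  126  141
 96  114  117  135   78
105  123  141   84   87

Row 1: 129 + 132 + 75 + 93 + 111 = 540.
Row 2: 138 + 81 + 99 + 102 + 120 = 540.
Row 3: 72 + 90 + 108 + 126 + 141 = 537.
Row 4: 96 + 114 + 117 + 135 + 78 = 540.
Row 5: 105 + 123 + 141 + 84 + 87 = 540.
Column 1: 129 + 138 + 72 + 96 + 105 = 540.
Column 2: 132 + 81 + 90 + 114 + 123 = 540.
Column 3: 75 + 99 + 108 + 117 + 141 = 540.
Column 4: 93 + 102 + 126 + 135 + 84 = 540.
Column 5: 111 + 120 + 141 + 78 + 87 = 537.
Main diagonal: 129 + 81 + 108 + 135 + 87 = 540.
Anti-diagonal: 111 + 102 + 108 + 114 + 105 = 540.

No — row 3 sums to 537 but column 3 sums to 540.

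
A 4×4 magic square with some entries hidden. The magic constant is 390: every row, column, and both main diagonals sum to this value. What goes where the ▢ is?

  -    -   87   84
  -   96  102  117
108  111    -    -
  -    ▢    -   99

78

Using row 2: 96 + 102 + 117 + ? → (2,1) = 390 − 315 = 75.
Column 4: 84 + 117 + 99 + ? = 390, so (3,4) = 90.
From anti-diagonal, 390 − (84 + 102 + 111) gives (4,1) = 93.
From row 3, 390 − (108 + 111 + 90) gives (3,3) = 81.
Column 1: 75 + 108 + 93 + ? = 390, so (1,1) = 114.
Using column 3: 87 + 102 + 81 + ? → (4,3) = 390 − 270 = 120.
From row 1, 390 − (114 + 87 + 84) gives (1,2) = 105.
From row 4, 390 − (93 + 120 + 99) gives (4,2) = 78.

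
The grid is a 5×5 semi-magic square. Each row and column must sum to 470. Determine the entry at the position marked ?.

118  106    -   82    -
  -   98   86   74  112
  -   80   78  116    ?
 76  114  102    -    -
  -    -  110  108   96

Row 2 must total 470; the given cells sum to 370, so (2,1) = 100.
Using column 2: 106 + 98 + 80 + 114 + ? → (5,2) = 470 − 398 = 72.
Column 3 needs 470; the known cells sum to 376, so (1,3) = 94.
Column 4 must total 470; the given cells sum to 380, so (4,4) = 90.
From row 1, 470 − (118 + 106 + 94 + 82) gives (1,5) = 70.
The remaining cell in row 4 is (4,5) = 470 − 382 = 88.
The remaining cell in row 5 is (5,1) = 470 − 386 = 84.
Column 1 needs 470; the known cells sum to 378, so (3,1) = 92.
Column 5 must total 470; the given cells sum to 366, so (3,5) = 104.

104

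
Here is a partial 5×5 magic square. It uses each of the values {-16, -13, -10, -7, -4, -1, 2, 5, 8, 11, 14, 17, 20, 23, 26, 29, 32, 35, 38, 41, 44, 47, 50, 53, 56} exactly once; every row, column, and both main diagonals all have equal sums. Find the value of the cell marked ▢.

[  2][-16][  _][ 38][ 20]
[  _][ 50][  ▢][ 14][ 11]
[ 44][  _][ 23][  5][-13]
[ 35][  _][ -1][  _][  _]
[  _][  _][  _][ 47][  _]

32

The 25 entries sum to 500, so each line sums to 500/5 = 100.
Using row 1: 2 + (-16) + 38 + 20 + ? → (1,3) = 100 − 44 = 56.
Row 3: 44 + 23 + 5 + (-13) + ? = 100, so (3,2) = 41.
Using column 4: 38 + 14 + 5 + 47 + ? → (4,4) = 100 − 104 = -4.
The remaining cell in main diagonal is (5,5) = 100 − 71 = 29.
Column 5 needs 100; the known cells sum to 47, so (4,5) = 53.
The remaining cell in row 4 is (4,2) = 100 − 83 = 17.
Column 2 must total 100; the given cells sum to 92, so (5,2) = 8.
Using anti-diagonal: 20 + 14 + 23 + 17 + ? → (5,1) = 100 − 74 = 26.
From row 5, 100 − (26 + 8 + 47 + 29) gives (5,3) = -10.
Column 1: 2 + 44 + 35 + 26 + ? = 100, so (2,1) = -7.
Column 3 needs 100; the known cells sum to 68, so (2,3) = 32.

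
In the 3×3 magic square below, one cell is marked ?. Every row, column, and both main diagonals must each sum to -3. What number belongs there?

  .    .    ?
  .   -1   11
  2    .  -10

-4

Row 2: -1 + 11 + ? = -3, so (2,1) = -13.
Using row 3: 2 + (-10) + ? → (3,2) = -3 − (-8) = 5.
Column 1: -13 + 2 + ? = -3, so (1,1) = 8.
From column 2, -3 − (-1 + 5) gives (1,2) = -7.
Using column 3: 11 + (-10) + ? → (1,3) = -3 − 1 = -4.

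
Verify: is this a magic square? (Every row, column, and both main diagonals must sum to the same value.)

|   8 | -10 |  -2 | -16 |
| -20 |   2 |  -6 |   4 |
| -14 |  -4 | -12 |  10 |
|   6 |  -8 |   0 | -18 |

Yes

Row 1: 8 + (-10) + (-2) + (-16) = -20.
Row 2: -20 + 2 + (-6) + 4 = -20.
Row 3: -14 + (-4) + (-12) + 10 = -20.
Row 4: 6 + (-8) + 0 + (-18) = -20.
Column 1: 8 + (-20) + (-14) + 6 = -20.
Column 2: -10 + 2 + (-4) + (-8) = -20.
Column 3: -2 + (-6) + (-12) + 0 = -20.
Column 4: -16 + 4 + 10 + (-18) = -20.
Main diagonal: 8 + 2 + (-12) + (-18) = -20.
Anti-diagonal: -16 + (-6) + (-4) + 6 = -20.
All lines sum to -20.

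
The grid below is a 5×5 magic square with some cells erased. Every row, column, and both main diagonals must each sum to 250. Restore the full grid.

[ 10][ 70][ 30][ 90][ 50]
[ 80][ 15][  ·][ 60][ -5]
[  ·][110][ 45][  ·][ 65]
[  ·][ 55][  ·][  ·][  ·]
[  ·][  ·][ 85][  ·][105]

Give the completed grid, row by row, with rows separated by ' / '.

Row 2: 80 + 15 + 60 + (-5) + ? = 250, so (2,3) = 100.
Column 2: 70 + 15 + 110 + 55 + ? = 250, so (5,2) = 0.
Using column 3: 30 + 100 + 45 + 85 + ? → (4,3) = 250 − 260 = -10.
From column 5, 250 − (50 + (-5) + 65 + 105) gives (4,5) = 35.
From main diagonal, 250 − (10 + 15 + 45 + 105) gives (4,4) = 75.
Anti-diagonal must total 250; the given cells sum to 210, so (5,1) = 40.
The remaining cell in row 4 is (4,1) = 250 − 155 = 95.
Row 5 needs 250; the known cells sum to 230, so (5,4) = 20.
The remaining cell in column 1 is (3,1) = 250 − 225 = 25.
From column 4, 250 − (90 + 60 + 75 + 20) gives (3,4) = 5.

10 70 30 90 50 / 80 15 100 60 -5 / 25 110 45 5 65 / 95 55 -10 75 35 / 40 0 85 20 105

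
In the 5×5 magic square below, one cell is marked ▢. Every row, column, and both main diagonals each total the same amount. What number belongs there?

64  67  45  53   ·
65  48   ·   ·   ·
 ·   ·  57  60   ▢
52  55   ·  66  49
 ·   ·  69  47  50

Main diagonal is complete and sums to 285; that is the magic constant.
Row 1 must total 285; the given cells sum to 229, so (1,5) = 56.
From row 4, 285 − (52 + 55 + 66 + 49) gives (4,3) = 63.
Column 3 needs 285; the known cells sum to 234, so (2,3) = 51.
The remaining cell in column 4 is (2,4) = 285 − 226 = 59.
Using anti-diagonal: 56 + 59 + 57 + 55 + ? → (5,1) = 285 − 227 = 58.
Row 2 needs 285; the known cells sum to 223, so (2,5) = 62.
From row 5, 285 − (58 + 69 + 47 + 50) gives (5,2) = 61.
Column 1 needs 285; the known cells sum to 239, so (3,1) = 46.
Column 2: 67 + 48 + 55 + 61 + ? = 285, so (3,2) = 54.
Column 5 must total 285; the given cells sum to 217, so (3,5) = 68.

68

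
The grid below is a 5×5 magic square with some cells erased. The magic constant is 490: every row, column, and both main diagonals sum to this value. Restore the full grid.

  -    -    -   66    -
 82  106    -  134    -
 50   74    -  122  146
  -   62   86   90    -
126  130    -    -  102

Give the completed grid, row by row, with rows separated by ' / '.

Row 3 needs 490; the known cells sum to 392, so (3,3) = 98.
Column 2 must total 490; the given cells sum to 372, so (1,2) = 118.
Column 4: 66 + 134 + 122 + 90 + ? = 490, so (5,4) = 78.
From main diagonal, 490 − (106 + 98 + 90 + 102) gives (1,1) = 94.
The remaining cell in anti-diagonal is (1,5) = 490 − 420 = 70.
Row 1: 94 + 118 + 66 + 70 + ? = 490, so (1,3) = 142.
Row 5: 126 + 130 + 78 + 102 + ? = 490, so (5,3) = 54.
From column 1, 490 − (94 + 82 + 50 + 126) gives (4,1) = 138.
Column 3 must total 490; the given cells sum to 380, so (2,3) = 110.
Using row 2: 82 + 106 + 110 + 134 + ? → (2,5) = 490 − 432 = 58.
Row 4 needs 490; the known cells sum to 376, so (4,5) = 114.

94 118 142 66 70 / 82 106 110 134 58 / 50 74 98 122 146 / 138 62 86 90 114 / 126 130 54 78 102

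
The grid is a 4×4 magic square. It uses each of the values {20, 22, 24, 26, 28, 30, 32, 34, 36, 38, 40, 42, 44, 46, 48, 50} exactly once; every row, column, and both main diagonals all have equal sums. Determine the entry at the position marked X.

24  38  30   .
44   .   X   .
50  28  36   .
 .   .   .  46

The 16 entries sum to 560, so each line sums to 560/4 = 140.
Row 1: 24 + 38 + 30 + ? = 140, so (1,4) = 48.
Row 3 needs 140; the known cells sum to 114, so (3,4) = 26.
The remaining cell in column 1 is (4,1) = 140 − 118 = 22.
Column 4 needs 140; the known cells sum to 120, so (2,4) = 20.
Main diagonal needs 140; the known cells sum to 106, so (2,2) = 34.
Anti-diagonal must total 140; the given cells sum to 98, so (2,3) = 42.

42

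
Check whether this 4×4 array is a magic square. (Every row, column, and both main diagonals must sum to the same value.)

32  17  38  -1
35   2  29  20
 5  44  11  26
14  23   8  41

Yes

Row 1: 32 + 17 + 38 + (-1) = 86.
Row 2: 35 + 2 + 29 + 20 = 86.
Row 3: 5 + 44 + 11 + 26 = 86.
Row 4: 14 + 23 + 8 + 41 = 86.
Column 1: 32 + 35 + 5 + 14 = 86.
Column 2: 17 + 2 + 44 + 23 = 86.
Column 3: 38 + 29 + 11 + 8 = 86.
Column 4: -1 + 20 + 26 + 41 = 86.
Main diagonal: 32 + 2 + 11 + 41 = 86.
Anti-diagonal: -1 + 29 + 44 + 14 = 86.
All lines sum to 86.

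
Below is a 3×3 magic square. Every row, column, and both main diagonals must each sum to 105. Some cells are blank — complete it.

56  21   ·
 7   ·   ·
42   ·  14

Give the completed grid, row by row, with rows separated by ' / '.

Row 1 must total 105; the given cells sum to 77, so (1,3) = 28.
Row 3 must total 105; the given cells sum to 56, so (3,2) = 49.
Using column 2: 21 + 49 + ? → (2,2) = 105 − 70 = 35.
Using column 3: 28 + 14 + ? → (2,3) = 105 − 42 = 63.

56 21 28 / 7 35 63 / 42 49 14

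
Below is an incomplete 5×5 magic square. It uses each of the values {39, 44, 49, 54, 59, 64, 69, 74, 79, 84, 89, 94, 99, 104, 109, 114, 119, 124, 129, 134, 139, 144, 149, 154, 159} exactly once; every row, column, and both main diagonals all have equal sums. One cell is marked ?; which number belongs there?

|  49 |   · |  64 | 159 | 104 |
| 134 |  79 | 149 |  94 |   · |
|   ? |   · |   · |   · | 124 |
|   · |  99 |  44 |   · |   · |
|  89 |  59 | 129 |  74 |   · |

The 25 entries sum to 2475, so each line sums to 2475/5 = 495.
Using row 1: 49 + 64 + 159 + 104 + ? → (1,2) = 495 − 376 = 119.
The remaining cell in row 2 is (2,5) = 495 − 456 = 39.
From row 5, 495 − (89 + 59 + 129 + 74) gives (5,5) = 144.
Column 2 needs 495; the known cells sum to 356, so (3,2) = 139.
Column 3: 64 + 149 + 44 + 129 + ? = 495, so (3,3) = 109.
From column 5, 495 − (104 + 39 + 124 + 144) gives (4,5) = 84.
The remaining cell in main diagonal is (4,4) = 495 − 381 = 114.
Row 4 must total 495; the given cells sum to 341, so (4,1) = 154.
Column 1 must total 495; the given cells sum to 426, so (3,1) = 69.

69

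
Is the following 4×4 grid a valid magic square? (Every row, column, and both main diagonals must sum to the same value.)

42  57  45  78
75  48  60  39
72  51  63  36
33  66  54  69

Yes

Row 1: 42 + 57 + 45 + 78 = 222.
Row 2: 75 + 48 + 60 + 39 = 222.
Row 3: 72 + 51 + 63 + 36 = 222.
Row 4: 33 + 66 + 54 + 69 = 222.
Column 1: 42 + 75 + 72 + 33 = 222.
Column 2: 57 + 48 + 51 + 66 = 222.
Column 3: 45 + 60 + 63 + 54 = 222.
Column 4: 78 + 39 + 36 + 69 = 222.
Main diagonal: 42 + 48 + 63 + 69 = 222.
Anti-diagonal: 78 + 60 + 51 + 33 = 222.
All lines sum to 222.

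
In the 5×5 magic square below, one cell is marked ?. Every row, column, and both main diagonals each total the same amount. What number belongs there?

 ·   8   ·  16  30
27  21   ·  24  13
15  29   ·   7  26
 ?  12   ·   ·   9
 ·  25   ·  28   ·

23

Column 2 is complete and sums to 95; that is the magic constant.
Row 2 needs 95; the known cells sum to 85, so (2,3) = 10.
Using row 3: 15 + 29 + 7 + 26 + ? → (3,3) = 95 − 77 = 18.
Column 4 needs 95; the known cells sum to 75, so (4,4) = 20.
The remaining cell in column 5 is (5,5) = 95 − 78 = 17.
Main diagonal: 21 + 18 + 20 + 17 + ? = 95, so (1,1) = 19.
Anti-diagonal needs 95; the known cells sum to 84, so (5,1) = 11.
The remaining cell in row 1 is (1,3) = 95 − 73 = 22.
From row 5, 95 − (11 + 25 + 28 + 17) gives (5,3) = 14.
Using column 1: 19 + 27 + 15 + 11 + ? → (4,1) = 95 − 72 = 23.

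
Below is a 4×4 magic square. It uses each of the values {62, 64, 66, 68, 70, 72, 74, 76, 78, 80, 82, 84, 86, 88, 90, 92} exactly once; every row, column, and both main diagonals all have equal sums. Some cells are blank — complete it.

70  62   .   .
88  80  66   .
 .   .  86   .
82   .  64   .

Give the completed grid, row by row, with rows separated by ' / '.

70 62 92 84 / 88 80 66 74 / 68 76 86 78 / 82 90 64 72

The 16 entries sum to 1232, so each line sums to 1232/4 = 308.
Row 2 must total 308; the given cells sum to 234, so (2,4) = 74.
The remaining cell in column 1 is (3,1) = 308 − 240 = 68.
Column 3: 66 + 86 + 64 + ? = 308, so (1,3) = 92.
Using main diagonal: 70 + 80 + 86 + ? → (4,4) = 308 − 236 = 72.
Using row 1: 70 + 62 + 92 + ? → (1,4) = 308 − 224 = 84.
From row 4, 308 − (82 + 64 + 72) gives (4,2) = 90.
Column 2: 62 + 80 + 90 + ? = 308, so (3,2) = 76.
Column 4 must total 308; the given cells sum to 230, so (3,4) = 78.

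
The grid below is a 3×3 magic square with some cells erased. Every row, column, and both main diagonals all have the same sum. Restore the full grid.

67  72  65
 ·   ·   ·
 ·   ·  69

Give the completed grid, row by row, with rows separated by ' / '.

67 72 65 / 66 68 70 / 71 64 69

Row 1 is already complete: 67 + 72 + 65 = 204, so that is the magic constant.
From column 3, 204 − (65 + 69) gives (2,3) = 70.
Main diagonal must total 204; the given cells sum to 136, so (2,2) = 68.
Anti-diagonal needs 204; the known cells sum to 133, so (3,1) = 71.
From row 2, 204 − (68 + 70) gives (2,1) = 66.
Row 3 needs 204; the known cells sum to 140, so (3,2) = 64.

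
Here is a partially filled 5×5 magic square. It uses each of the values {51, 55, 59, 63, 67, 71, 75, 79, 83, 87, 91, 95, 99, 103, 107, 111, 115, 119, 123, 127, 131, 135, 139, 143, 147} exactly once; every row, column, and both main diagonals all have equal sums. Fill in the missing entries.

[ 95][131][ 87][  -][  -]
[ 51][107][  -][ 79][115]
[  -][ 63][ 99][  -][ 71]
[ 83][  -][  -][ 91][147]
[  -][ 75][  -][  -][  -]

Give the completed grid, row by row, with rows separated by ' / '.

The 25 entries sum to 2475, so each line sums to 2475/5 = 495.
Using row 2: 51 + 107 + 79 + 115 + ? → (2,3) = 495 − 352 = 143.
Column 2 must total 495; the given cells sum to 376, so (4,2) = 119.
From main diagonal, 495 − (95 + 107 + 99 + 91) gives (5,5) = 103.
From row 4, 495 − (83 + 119 + 91 + 147) gives (4,3) = 55.
From column 3, 495 − (87 + 143 + 99 + 55) gives (5,3) = 111.
Column 5 must total 495; the given cells sum to 436, so (1,5) = 59.
From anti-diagonal, 495 − (59 + 79 + 99 + 119) gives (5,1) = 139.
Row 1 needs 495; the known cells sum to 372, so (1,4) = 123.
Row 5: 139 + 75 + 111 + 103 + ? = 495, so (5,4) = 67.
From column 1, 495 − (95 + 51 + 83 + 139) gives (3,1) = 127.
From column 4, 495 − (123 + 79 + 91 + 67) gives (3,4) = 135.

95 131 87 123 59 / 51 107 143 79 115 / 127 63 99 135 71 / 83 119 55 91 147 / 139 75 111 67 103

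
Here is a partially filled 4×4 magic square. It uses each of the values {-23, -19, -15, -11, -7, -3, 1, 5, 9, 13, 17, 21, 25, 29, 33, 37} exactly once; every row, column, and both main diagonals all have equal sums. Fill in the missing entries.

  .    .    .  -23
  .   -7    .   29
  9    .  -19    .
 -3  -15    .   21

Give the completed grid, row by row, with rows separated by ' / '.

33 13 5 -23 / -11 -7 17 29 / 9 37 -19 1 / -3 -15 25 21

The 16 entries sum to 112, so each line sums to 112/4 = 28.
From row 4, 28 − (-3 + (-15) + 21) gives (4,3) = 25.
Column 4 needs 28; the known cells sum to 27, so (3,4) = 1.
Main diagonal needs 28; the known cells sum to -5, so (1,1) = 33.
Row 3: 9 + (-19) + 1 + ? = 28, so (3,2) = 37.
The remaining cell in column 1 is (2,1) = 28 − 39 = -11.
The remaining cell in column 2 is (1,2) = 28 − 15 = 13.
Anti-diagonal: -23 + 37 + (-3) + ? = 28, so (2,3) = 17.
Using row 1: 33 + 13 + (-23) + ? → (1,3) = 28 − 23 = 5.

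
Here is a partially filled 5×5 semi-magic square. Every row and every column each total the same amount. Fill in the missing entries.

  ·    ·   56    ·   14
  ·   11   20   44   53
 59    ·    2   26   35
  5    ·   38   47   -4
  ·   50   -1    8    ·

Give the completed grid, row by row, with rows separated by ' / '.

23 32 56 -10 14 / -13 11 20 44 53 / 59 -7 2 26 35 / 5 29 38 47 -4 / 41 50 -1 8 17

Column 3 is already complete: 56 + 20 + 2 + 38 + -1 = 115, so that is the magic constant.
Row 2 must total 115; the given cells sum to 128, so (2,1) = -13.
The remaining cell in row 3 is (3,2) = 115 − 122 = -7.
Row 4: 5 + 38 + 47 + (-4) + ? = 115, so (4,2) = 29.
Using column 2: 11 + (-7) + 29 + 50 + ? → (1,2) = 115 − 83 = 32.
Column 4 needs 115; the known cells sum to 125, so (1,4) = -10.
Column 5 needs 115; the known cells sum to 98, so (5,5) = 17.
Using row 1: 32 + 56 + (-10) + 14 + ? → (1,1) = 115 − 92 = 23.
Row 5 must total 115; the given cells sum to 74, so (5,1) = 41.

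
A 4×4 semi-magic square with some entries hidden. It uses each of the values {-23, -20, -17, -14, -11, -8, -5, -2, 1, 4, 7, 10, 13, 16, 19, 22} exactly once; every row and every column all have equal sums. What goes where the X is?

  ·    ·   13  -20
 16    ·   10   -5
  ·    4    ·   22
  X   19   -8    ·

-14

The 16 entries sum to -8, so each line sums to -8/4 = -2.
From row 2, -2 − (16 + 10 + (-5)) gives (2,2) = -23.
The remaining cell in column 2 is (1,2) = -2 − 0 = -2.
Column 3 needs -2; the known cells sum to 15, so (3,3) = -17.
Column 4 needs -2; the known cells sum to -3, so (4,4) = 1.
Using row 1: -2 + 13 + (-20) + ? → (1,1) = -2 − (-9) = 7.
Using row 3: 4 + (-17) + 22 + ? → (3,1) = -2 − 9 = -11.
Using row 4: 19 + (-8) + 1 + ? → (4,1) = -2 − 12 = -14.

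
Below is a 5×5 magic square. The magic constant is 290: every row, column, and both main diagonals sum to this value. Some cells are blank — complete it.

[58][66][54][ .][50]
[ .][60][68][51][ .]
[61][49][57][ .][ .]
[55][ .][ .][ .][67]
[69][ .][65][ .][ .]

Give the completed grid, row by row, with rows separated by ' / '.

Using row 1: 58 + 66 + 54 + 50 + ? → (1,4) = 290 − 228 = 62.
From column 1, 290 − (58 + 61 + 55 + 69) gives (2,1) = 47.
The remaining cell in column 3 is (4,3) = 290 − 244 = 46.
The remaining cell in anti-diagonal is (4,2) = 290 − 227 = 63.
Row 2 needs 290; the known cells sum to 226, so (2,5) = 64.
Row 4 needs 290; the known cells sum to 231, so (4,4) = 59.
The remaining cell in column 2 is (5,2) = 290 − 238 = 52.
Main diagonal: 58 + 60 + 57 + 59 + ? = 290, so (5,5) = 56.
Row 5 must total 290; the given cells sum to 242, so (5,4) = 48.
Column 4: 62 + 51 + 59 + 48 + ? = 290, so (3,4) = 70.
Column 5: 50 + 64 + 67 + 56 + ? = 290, so (3,5) = 53.

58 66 54 62 50 / 47 60 68 51 64 / 61 49 57 70 53 / 55 63 46 59 67 / 69 52 65 48 56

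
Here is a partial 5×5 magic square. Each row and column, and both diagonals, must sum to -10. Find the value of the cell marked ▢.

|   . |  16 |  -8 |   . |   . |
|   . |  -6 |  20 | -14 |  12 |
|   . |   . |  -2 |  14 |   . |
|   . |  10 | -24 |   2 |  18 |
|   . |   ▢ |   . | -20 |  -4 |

The remaining cell in row 2 is (2,1) = -10 − 12 = -22.
Row 4 must total -10; the given cells sum to 6, so (4,1) = -16.
Column 3 must total -10; the given cells sum to -14, so (5,3) = 4.
The remaining cell in column 4 is (1,4) = -10 − (-18) = 8.
Main diagonal: -6 + (-2) + 2 + (-4) + ? = -10, so (1,1) = 0.
The remaining cell in row 1 is (1,5) = -10 − 16 = -26.
Column 5: -26 + 12 + 18 + (-4) + ? = -10, so (3,5) = -10.
Anti-diagonal needs -10; the known cells sum to -32, so (5,1) = 22.
The remaining cell in row 5 is (5,2) = -10 − 2 = -12.

-12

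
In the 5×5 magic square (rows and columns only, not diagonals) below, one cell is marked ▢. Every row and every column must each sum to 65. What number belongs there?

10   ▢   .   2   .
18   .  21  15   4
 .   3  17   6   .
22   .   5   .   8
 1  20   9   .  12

24

From row 2, 65 − (18 + 21 + 15 + 4) gives (2,2) = 7.
The remaining cell in row 5 is (5,4) = 65 − 42 = 23.
Column 1: 10 + 18 + 22 + 1 + ? = 65, so (3,1) = 14.
Column 3 must total 65; the given cells sum to 52, so (1,3) = 13.
Column 4: 2 + 15 + 6 + 23 + ? = 65, so (4,4) = 19.
Row 3: 14 + 3 + 17 + 6 + ? = 65, so (3,5) = 25.
The remaining cell in row 4 is (4,2) = 65 − 54 = 11.
Using column 2: 7 + 3 + 11 + 20 + ? → (1,2) = 65 − 41 = 24.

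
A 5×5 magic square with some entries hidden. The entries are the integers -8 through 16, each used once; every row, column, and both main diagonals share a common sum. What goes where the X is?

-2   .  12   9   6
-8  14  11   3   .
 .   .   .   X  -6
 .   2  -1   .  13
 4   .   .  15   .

The entries are -8 through 16, which sum to 100, so each line sums to 100/5 = 20.
Row 1 must total 20; the given cells sum to 25, so (1,2) = -5.
Row 2 needs 20; the known cells sum to 20, so (2,5) = 0.
Column 5 needs 20; the known cells sum to 13, so (5,5) = 7.
The remaining cell in anti-diagonal is (3,3) = 20 − 15 = 5.
Using column 3: 12 + 11 + 5 + (-1) + ? → (5,3) = 20 − 27 = -7.
Main diagonal needs 20; the known cells sum to 24, so (4,4) = -4.
Row 4: 2 + (-1) + (-4) + 13 + ? = 20, so (4,1) = 10.
Row 5 must total 20; the given cells sum to 19, so (5,2) = 1.
Using column 1: -2 + (-8) + 10 + 4 + ? → (3,1) = 20 − 4 = 16.
Column 2 must total 20; the given cells sum to 12, so (3,2) = 8.
Using column 4: 9 + 3 + (-4) + 15 + ? → (3,4) = 20 − 23 = -3.

-3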